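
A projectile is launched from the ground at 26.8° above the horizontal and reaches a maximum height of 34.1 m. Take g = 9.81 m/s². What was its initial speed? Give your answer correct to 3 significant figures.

At maximum height v_y = 0, so (v₀ sin θ)² = 2 g H.
v₀ sin 26.8° = √(2 × 9.81 × 34.1) = 25.87 m/s.
v₀ = 25.87 / sin 26.8° = 25.87 / 0.4509 = 57.4 m/s.

57.4 m/s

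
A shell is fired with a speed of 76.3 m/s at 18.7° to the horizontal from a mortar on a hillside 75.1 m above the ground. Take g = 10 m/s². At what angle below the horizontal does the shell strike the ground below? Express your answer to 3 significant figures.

v_x = 76.3 cos 18.7° = 72.27 m/s.
At impact |v_y| = √(v_y0² + 2 g h) = √(24.46² + 2×10×75.1) = 45.83 m/s.
Angle below horizontal = arctan(|v_y| / v_x) = arctan(45.83 / 72.27) = 32.4°.

32.4°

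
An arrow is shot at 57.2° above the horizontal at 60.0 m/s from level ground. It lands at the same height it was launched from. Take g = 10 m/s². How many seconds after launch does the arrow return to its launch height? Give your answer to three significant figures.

Vertical component: v_y = 60.0 sin 57.2° = 50.43 m/s.
For a projectile landing at launch height, time of flight is t = 2 v_y / g = 2 × 50.43 / 10 = 10.1 s.

10.1 s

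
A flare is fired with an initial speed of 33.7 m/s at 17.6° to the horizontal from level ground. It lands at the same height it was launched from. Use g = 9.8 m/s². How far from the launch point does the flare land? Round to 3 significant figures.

66.8 m

Components: v_x = 33.7 cos 17.6° = 32.12 m/s, v_y = 33.7 sin 17.6° = 10.19 m/s.
Time of flight (same landing height): t = 2 v_y / g = 2 × 10.19 / 9.8 = 2.080 s.
Range: R = v_x · t = 32.12 × 2.080 = 66.8 m.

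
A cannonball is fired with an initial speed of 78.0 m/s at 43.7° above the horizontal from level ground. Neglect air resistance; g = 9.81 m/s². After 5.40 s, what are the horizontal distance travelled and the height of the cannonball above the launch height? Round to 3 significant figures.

x = 305 m, y = 148 m

v_x = 78.0 cos 43.7° = 56.39 m/s; v_y0 = 78.0 sin 43.7° = 53.89 m/s.
x = v_x t = 56.39 × 5.40 = 305 m.
y = v_y0 t − ½ g t² = 53.89×5.40 − 4.905×5.40² = 148 m.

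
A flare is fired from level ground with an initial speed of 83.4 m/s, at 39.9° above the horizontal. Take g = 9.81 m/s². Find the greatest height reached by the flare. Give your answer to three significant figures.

Vertical component of launch velocity: v_y = 83.4 sin 39.9° = 53.50 m/s.
At the highest point the vertical velocity is zero, so v_y² = 2 g h_max.
h_max = (53.50)² / (2 × 9.81) = 2862 / 19.62 = 146 m.

146 m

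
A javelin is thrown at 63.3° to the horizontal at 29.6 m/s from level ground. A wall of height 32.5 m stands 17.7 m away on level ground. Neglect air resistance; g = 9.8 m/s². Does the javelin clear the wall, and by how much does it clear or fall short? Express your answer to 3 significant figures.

No — it falls 5.99 m short of clearing the wall.

v_x = 29.6 cos 63.3° = 13.30 m/s; v_y0 = 29.6 sin 63.3° = 26.44 m/s.
Time to reach the wall: t = 17.7 / 13.30 = 1.331 s.
Height at that point: y = 26.44×1.331 − 4.900×1.331² = 26.51 m.
That is 32.5 − 26.51 = 5.99 m below the top of the wall, so the javelin does not clear it.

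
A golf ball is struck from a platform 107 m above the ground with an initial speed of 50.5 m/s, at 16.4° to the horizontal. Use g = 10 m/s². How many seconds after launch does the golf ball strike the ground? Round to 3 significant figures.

6.27 s

Vertical component: v_y = 50.5 sin 16.4° = 14.26 m/s.
Taking up as positive with launch at y = 107 m, landing at y = 0: 0 = 107 + 14.26 t − ½(10) t².
Solving 5.000 t² − 14.26 t − 107 = 0 gives t = [14.26 + √(14.26² + 4·5.000·107)] / 10.00 = 6.27 s.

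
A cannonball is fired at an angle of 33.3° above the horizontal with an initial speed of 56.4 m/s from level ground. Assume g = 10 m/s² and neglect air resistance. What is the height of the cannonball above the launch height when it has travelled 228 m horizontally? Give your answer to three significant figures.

v_x = 56.4 cos 33.3° = 47.14 m/s, v_y0 = 56.4 sin 33.3° = 30.96 m/s.
Time to reach x = 228 m: t = x / v_x = 228 / 47.14 = 4.837 s.
y = v_y0 t − ½ g t² = 30.96×4.837 − 5.000×4.837² = 32.8 m.

32.8 m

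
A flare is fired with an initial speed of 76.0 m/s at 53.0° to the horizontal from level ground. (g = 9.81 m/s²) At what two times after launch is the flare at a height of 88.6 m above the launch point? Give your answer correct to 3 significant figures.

1.69 s and 10.7 s

v_y0 = 76.0 sin 53.0° = 60.70 m/s.
Set y = v_y0 t − ½ g t² = 88.6: 4.905 t² − 60.70 t + 88.6 = 0.
t = [60.70 ± √(3684 − 1738)] / 9.81 = (60.70 ± 44.11) / 9.81, giving t = 1.69 s or t = 10.7 s.
So the flare is at 88.6 m at t = 1.69 s (rising) and t = 10.7 s (falling).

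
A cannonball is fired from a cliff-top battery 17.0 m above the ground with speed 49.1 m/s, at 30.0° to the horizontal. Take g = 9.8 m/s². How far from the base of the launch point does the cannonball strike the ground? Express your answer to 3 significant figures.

Components: v_x = 49.1 cos 30.0° = 42.52 m/s, v_y = 49.1 sin 30.0° = 24.55 m/s.
Vertical: 0 = 17.0 + 24.55 t − ½(9.8) t² ⇒ 4.900 t² − 24.55 t − 17.0 = 0.
t = [24.55 + √(602.7 + 333.2)] / 9.800 = 5.627 s.
Horizontal: R = v_x · t = 42.52 × 5.627 = 239 m.

239 m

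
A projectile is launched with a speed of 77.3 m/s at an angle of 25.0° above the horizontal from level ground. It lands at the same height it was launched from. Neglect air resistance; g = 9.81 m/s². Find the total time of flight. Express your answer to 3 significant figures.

Vertical component: v_y = 77.3 sin 25.0° = 32.67 m/s.
For a projectile landing at launch height, time of flight is t = 2 v_y / g = 2 × 32.67 / 9.81 = 6.66 s.

6.66 s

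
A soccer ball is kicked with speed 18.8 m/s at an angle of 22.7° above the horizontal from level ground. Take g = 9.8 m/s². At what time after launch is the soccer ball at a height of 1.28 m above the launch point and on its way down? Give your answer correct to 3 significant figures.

v_y0 = 18.8 sin 22.7° = 7.255 m/s.
Set y = v_y0 t − ½ g t² = 1.28: 4.900 t² − 7.255 t + 1.28 = 0.
t = [7.255 ± √(52.64 − 25.09)] / 9.8 = (7.255 ± 5.249) / 9.8, giving t = 0.205 s or t = 1.28 s.
On the way down corresponds to the larger root: t = 1.28 s.

1.28 s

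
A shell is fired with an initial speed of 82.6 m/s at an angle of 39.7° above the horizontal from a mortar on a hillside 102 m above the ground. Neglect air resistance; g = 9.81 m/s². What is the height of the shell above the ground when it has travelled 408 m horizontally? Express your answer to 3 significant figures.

239 m

v_x = 82.6 cos 39.7° = 63.55 m/s, v_y0 = 82.6 sin 39.7° = 52.76 m/s.
Time to reach x = 408 m: t = x / v_x = 408 / 63.55 = 6.420 s.
y = 102 + v_y0 t − ½ g t² = 102 + 52.76×6.420 − 4.905×6.420² = 239 m.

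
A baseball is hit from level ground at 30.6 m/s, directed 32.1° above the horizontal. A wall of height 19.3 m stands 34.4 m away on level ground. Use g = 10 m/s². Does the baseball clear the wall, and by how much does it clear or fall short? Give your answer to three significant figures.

v_x = 30.6 cos 32.1° = 25.92 m/s; v_y0 = 30.6 sin 32.1° = 16.26 m/s.
Time to reach the wall: t = 34.4 / 25.92 = 1.327 s.
Height at that point: y = 16.26×1.327 − 5.000×1.327² = 12.77 m.
That is 19.3 − 12.77 = 6.53 m below the top of the wall, so the baseball does not clear it.

No — it falls 6.53 m short of clearing the wall.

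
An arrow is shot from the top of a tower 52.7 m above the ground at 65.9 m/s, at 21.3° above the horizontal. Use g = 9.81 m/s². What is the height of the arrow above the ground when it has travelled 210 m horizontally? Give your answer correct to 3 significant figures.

77.2 m

v_x = 65.9 cos 21.3° = 61.40 m/s, v_y0 = 65.9 sin 21.3° = 23.94 m/s.
Time to reach x = 210 m: t = x / v_x = 210 / 61.40 = 3.420 s.
y = 52.7 + v_y0 t − ½ g t² = 52.7 + 23.94×3.420 − 4.905×3.420² = 77.2 m.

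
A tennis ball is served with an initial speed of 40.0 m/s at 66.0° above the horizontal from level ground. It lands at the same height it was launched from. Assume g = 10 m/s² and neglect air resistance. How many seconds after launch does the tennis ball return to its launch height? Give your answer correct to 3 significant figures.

Vertical component: v_y = 40.0 sin 66.0° = 36.54 m/s.
For a projectile landing at launch height, time of flight is t = 2 v_y / g = 2 × 36.54 / 10 = 7.31 s.

7.31 s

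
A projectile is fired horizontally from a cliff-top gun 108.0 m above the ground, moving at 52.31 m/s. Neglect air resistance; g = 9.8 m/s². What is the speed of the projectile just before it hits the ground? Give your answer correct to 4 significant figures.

Fall time: t = √(2 × 108.0 / 9.8) = 4.6948 s.
At impact: v_x = 52.31 m/s (unchanged), v_y = g t = 9.8 × 4.6948 = 46.009 m/s.
Speed = √(v_x² + v_y²) = √(2736.3 + 2116.8) = 69.66 m/s.

69.66 m/s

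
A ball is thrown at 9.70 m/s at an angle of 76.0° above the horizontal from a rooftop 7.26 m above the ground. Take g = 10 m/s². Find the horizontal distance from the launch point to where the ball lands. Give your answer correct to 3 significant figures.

5.80 m

Components: v_x = 9.70 cos 76.0° = 2.347 m/s, v_y = 9.70 sin 76.0° = 9.412 m/s.
Vertical: 0 = 7.26 + 9.412 t − ½(10) t² ⇒ 5.000 t² − 9.412 t − 7.26 = 0.
t = [9.412 + √(88.59 + 145.2)] / 10.00 = 2.470 s.
Horizontal: R = v_x · t = 2.347 × 2.470 = 5.80 m.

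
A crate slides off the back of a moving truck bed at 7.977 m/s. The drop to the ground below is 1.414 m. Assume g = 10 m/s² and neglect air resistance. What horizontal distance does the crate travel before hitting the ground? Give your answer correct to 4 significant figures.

Initial vertical velocity is zero, so the fall time comes from h = ½ g t²: t = √(2 × 1.414 / 10) = 0.53179 s.
Horizontal motion is uniform at 7.977 m/s, so x = 7.977 × 0.53179 = 4.242 m.

4.242 m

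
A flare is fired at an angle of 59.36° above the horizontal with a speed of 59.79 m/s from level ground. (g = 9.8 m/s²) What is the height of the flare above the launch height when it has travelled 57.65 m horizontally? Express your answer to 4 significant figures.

v_x = 59.79 cos 59.36° = 30.472 m/s, v_y0 = 59.79 sin 59.36° = 51.443 m/s.
Time to reach x = 57.65 m: t = x / v_x = 57.65 / 30.472 = 1.8919 s.
y = v_y0 t − ½ g t² = 51.443×1.8919 − 4.900×1.8919² = 79.79 m.

79.79 m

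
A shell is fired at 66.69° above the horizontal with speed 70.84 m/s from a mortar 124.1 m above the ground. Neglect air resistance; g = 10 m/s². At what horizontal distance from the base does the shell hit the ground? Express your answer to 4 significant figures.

412.1 m

Components: v_x = 70.84 cos 66.69° = 28.032 m/s, v_y = 70.84 sin 66.69° = 65.058 m/s.
Vertical: 0 = 124.1 + 65.058 t − ½(10) t² ⇒ 5.000 t² − 65.058 t − 124.1 = 0.
t = [65.058 + √(4232.5 + 2482.0)] / 10.00 = 14.700 s.
Horizontal: R = v_x · t = 28.032 × 14.700 = 412.1 m.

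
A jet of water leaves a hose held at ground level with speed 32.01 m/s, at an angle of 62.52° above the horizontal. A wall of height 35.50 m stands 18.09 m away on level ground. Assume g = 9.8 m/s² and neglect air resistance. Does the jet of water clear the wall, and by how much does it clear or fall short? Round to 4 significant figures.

v_x = 32.01 cos 62.52° = 14.771 m/s; v_y0 = 32.01 sin 62.52° = 28.398 m/s.
Time to reach the wall: t = 18.09 / 14.771 = 1.2247 s.
Height at that point: y = 28.398×1.2247 − 4.900×1.2247² = 27.430 m.
That is 35.50 − 27.430 = 8.070 m below the top of the wall, so the jet of water does not clear it.

No — it falls 8.070 m short of clearing the wall.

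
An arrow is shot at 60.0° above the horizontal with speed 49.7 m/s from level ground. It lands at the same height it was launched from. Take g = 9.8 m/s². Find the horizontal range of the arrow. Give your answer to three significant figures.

Components: v_x = 49.7 cos 60.0° = 24.85 m/s, v_y = 49.7 sin 60.0° = 43.04 m/s.
Time of flight (same landing height): t = 2 v_y / g = 2 × 43.04 / 9.8 = 8.784 s.
Range: R = v_x · t = 24.85 × 8.784 = 218 m.

218 m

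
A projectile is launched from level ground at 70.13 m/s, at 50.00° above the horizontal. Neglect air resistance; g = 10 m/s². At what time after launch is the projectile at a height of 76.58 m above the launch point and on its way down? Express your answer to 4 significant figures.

9.053 s

v_y0 = 70.13 sin 50.00° = 53.723 m/s.
Set y = v_y0 t − ½ g t² = 76.58: 5.000 t² − 53.723 t + 76.58 = 0.
t = [53.723 ± √(2886.2 − 1531.6)] / 10 = (53.723 ± 36.805) / 10, giving t = 1.692 s or t = 9.053 s.
On the way down corresponds to the larger root: t = 9.053 s.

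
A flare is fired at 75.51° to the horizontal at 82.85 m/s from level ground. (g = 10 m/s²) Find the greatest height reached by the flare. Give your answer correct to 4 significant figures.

321.7 m

Vertical component of launch velocity: v_y = 82.85 sin 75.51° = 80.215 m/s.
At the highest point the vertical velocity is zero, so v_y² = 2 g h_max.
h_max = (80.215)² / (2 × 10) = 6434.4 / 20.00 = 321.7 m.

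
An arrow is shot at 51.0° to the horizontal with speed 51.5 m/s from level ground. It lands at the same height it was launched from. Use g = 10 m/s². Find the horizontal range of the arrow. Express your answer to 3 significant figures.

Components: v_x = 51.5 cos 51.0° = 32.41 m/s, v_y = 51.5 sin 51.0° = 40.02 m/s.
Time of flight (same landing height): t = 2 v_y / g = 2 × 40.02 / 10 = 8.004 s.
Range: R = v_x · t = 32.41 × 8.004 = 259 m.

259 m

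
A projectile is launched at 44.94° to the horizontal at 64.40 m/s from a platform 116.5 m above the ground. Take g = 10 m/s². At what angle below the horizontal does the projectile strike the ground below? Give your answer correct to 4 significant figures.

55.50°

v_x = 64.40 cos 44.94° = 45.585 m/s.
At impact |v_y| = √(v_y0² + 2 g h) = √(45.490² + 2×10×116.5) = 66.328 m/s.
Angle below horizontal = arctan(|v_y| / v_x) = arctan(66.328 / 45.585) = 55.50°.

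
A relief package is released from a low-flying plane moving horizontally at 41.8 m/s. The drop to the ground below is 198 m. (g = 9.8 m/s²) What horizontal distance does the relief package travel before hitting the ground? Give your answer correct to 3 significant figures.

266 m

Initial vertical velocity is zero, so the fall time comes from h = ½ g t²: t = √(2 × 198 / 9.8) = 6.357 s.
Horizontal motion is uniform at 41.8 m/s, so x = 41.8 × 6.357 = 266 m.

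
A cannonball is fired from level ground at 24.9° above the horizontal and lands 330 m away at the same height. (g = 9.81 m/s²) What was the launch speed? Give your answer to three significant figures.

65.1 m/s

On level ground, R = v₀² sin(2θ) / g, so v₀ = √(R g / sin 2θ).
sin(2 × 24.9°) = 0.7638.
v₀ = √(330 × 9.81 / 0.7638) = √4238 = 65.1 m/s.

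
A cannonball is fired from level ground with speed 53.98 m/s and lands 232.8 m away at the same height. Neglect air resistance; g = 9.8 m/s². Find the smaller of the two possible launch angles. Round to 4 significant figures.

25.77°

Level-ground range: R = v₀² sin(2θ)/g ⇒ sin 2θ = R g / v₀² = 232.8×9.8/53.98² = 0.7830.
2θ = arcsin(0.7830) = 51.536° or 180° − 51.536° = 128.464°.
So θ = 25.77° or θ = 64.23°.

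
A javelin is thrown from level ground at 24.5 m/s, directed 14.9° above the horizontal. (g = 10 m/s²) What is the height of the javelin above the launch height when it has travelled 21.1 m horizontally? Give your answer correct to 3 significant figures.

1.64 m

v_x = 24.5 cos 14.9° = 23.68 m/s, v_y0 = 24.5 sin 14.9° = 6.300 m/s.
Time to reach x = 21.1 m: t = x / v_x = 21.1 / 23.68 = 0.8910 s.
y = v_y0 t − ½ g t² = 6.300×0.8910 − 5.000×0.8910² = 1.64 m.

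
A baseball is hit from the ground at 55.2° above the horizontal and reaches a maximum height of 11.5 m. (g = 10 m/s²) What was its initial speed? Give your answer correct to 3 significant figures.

18.5 m/s

At maximum height v_y = 0, so (v₀ sin θ)² = 2 g H.
v₀ sin 55.2° = √(2 × 10 × 11.5) = 15.17 m/s.
v₀ = 15.17 / sin 55.2° = 15.17 / 0.8211 = 18.5 m/s.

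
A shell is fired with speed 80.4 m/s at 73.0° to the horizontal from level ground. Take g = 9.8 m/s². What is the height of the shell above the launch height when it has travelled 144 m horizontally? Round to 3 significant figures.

v_x = 80.4 cos 73.0° = 23.51 m/s, v_y0 = 80.4 sin 73.0° = 76.89 m/s.
Time to reach x = 144 m: t = x / v_x = 144 / 23.51 = 6.125 s.
y = v_y0 t − ½ g t² = 76.89×6.125 − 4.900×6.125² = 287 m.

287 m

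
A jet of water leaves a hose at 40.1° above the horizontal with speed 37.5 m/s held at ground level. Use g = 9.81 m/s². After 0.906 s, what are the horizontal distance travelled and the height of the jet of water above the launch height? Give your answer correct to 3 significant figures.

v_x = 37.5 cos 40.1° = 28.68 m/s; v_y0 = 37.5 sin 40.1° = 24.15 m/s.
x = v_x t = 28.68 × 0.906 = 26.0 m.
y = v_y0 t − ½ g t² = 24.15×0.906 − 4.905×0.906² = 17.9 m.

x = 26.0 m, y = 17.9 m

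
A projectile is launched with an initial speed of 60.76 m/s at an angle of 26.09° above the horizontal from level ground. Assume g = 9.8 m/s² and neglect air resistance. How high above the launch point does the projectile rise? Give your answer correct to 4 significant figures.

Vertical component of launch velocity: v_y = 60.76 sin 26.09° = 26.721 m/s.
At the highest point the vertical velocity is zero, so v_y² = 2 g h_max.
h_max = (26.721)² / (2 × 9.8) = 714.01 / 19.60 = 36.43 m.

36.43 m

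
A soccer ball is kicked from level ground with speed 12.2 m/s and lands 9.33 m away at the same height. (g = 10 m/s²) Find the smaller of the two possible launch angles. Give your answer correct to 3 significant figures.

19.4°

Level-ground range: R = v₀² sin(2θ)/g ⇒ sin 2θ = R g / v₀² = 9.33×10/12.2² = 0.6268.
2θ = arcsin(0.6268) = 38.81° or 180° − 38.81° = 141.19°.
So θ = 19.4° or θ = 70.6°.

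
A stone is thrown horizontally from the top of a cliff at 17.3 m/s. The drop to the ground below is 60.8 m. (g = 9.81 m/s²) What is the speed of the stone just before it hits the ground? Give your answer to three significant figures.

Fall time: t = √(2 × 60.8 / 9.81) = 3.521 s.
At impact: v_x = 17.3 m/s (unchanged), v_y = g t = 9.81 × 3.521 = 34.54 m/s.
Speed = √(v_x² + v_y²) = √(299.3 + 1193) = 38.6 m/s.

38.6 m/s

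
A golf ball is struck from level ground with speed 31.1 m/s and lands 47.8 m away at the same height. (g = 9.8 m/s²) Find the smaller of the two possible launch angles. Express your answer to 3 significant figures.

Level-ground range: R = v₀² sin(2θ)/g ⇒ sin 2θ = R g / v₀² = 47.8×9.8/31.1² = 0.4843.
2θ = arcsin(0.4843) = 28.97° or 180° − 28.97° = 151.03°.
So θ = 14.5° or θ = 75.5°.

14.5°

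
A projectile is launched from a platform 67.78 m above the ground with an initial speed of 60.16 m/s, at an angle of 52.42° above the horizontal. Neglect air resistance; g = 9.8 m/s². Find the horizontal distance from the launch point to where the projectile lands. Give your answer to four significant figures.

Components: v_x = 60.16 cos 52.42° = 36.690 m/s, v_y = 60.16 sin 52.42° = 47.677 m/s.
Vertical: 0 = 67.78 + 47.677 t − ½(9.8) t² ⇒ 4.900 t² − 47.677 t − 67.78 = 0.
t = [47.677 + √(2273.1 + 1328.5)] / 9.800 = 10.989 s.
Horizontal: R = v_x · t = 36.690 × 10.989 = 403.2 m.

403.2 m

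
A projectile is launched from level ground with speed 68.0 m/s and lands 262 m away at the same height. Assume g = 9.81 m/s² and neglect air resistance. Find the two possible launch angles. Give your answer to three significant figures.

16.9° and 73.1°

Level-ground range: R = v₀² sin(2θ)/g ⇒ sin 2θ = R g / v₀² = 262×9.81/68.0² = 0.5558.
2θ = arcsin(0.5558) = 33.77° or 180° − 33.77° = 146.23°.
So θ = 16.9° or θ = 73.1°.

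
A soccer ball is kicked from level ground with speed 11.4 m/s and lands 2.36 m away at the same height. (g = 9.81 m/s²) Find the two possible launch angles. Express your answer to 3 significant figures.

Level-ground range: R = v₀² sin(2θ)/g ⇒ sin 2θ = R g / v₀² = 2.36×9.81/11.4² = 0.1781.
2θ = arcsin(0.1781) = 10.26° or 180° − 10.26° = 169.74°.
So θ = 5.13° or θ = 84.9°.

5.13° and 84.9°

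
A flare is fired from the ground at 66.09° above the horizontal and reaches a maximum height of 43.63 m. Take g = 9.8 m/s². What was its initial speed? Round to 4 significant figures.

31.99 m/s

At maximum height v_y = 0, so (v₀ sin θ)² = 2 g H.
v₀ sin 66.09° = √(2 × 9.8 × 43.63) = 29.243 m/s.
v₀ = 29.243 / sin 66.09° = 29.243 / 0.9142 = 31.99 m/s.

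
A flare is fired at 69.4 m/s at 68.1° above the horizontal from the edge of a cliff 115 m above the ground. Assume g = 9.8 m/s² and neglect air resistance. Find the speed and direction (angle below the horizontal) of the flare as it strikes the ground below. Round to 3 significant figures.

v_x = 69.4 cos 68.1° = 25.89 m/s (constant).
|v_y| at impact = √((64.39)² + 2×9.8×115) = 80.00 m/s.
Speed = √(25.89² + 80.00²) = 84.1 m/s; angle = arctan(80.00/25.89) = 72.1° below horizontal.

84.1 m/s at 72.1° below the horizontal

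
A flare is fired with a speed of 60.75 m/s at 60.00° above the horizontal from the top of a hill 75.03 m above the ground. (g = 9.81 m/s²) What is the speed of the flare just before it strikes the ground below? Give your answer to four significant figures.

71.85 m/s

v_x = 60.75 cos 60.00° = 30.375 m/s is unchanged throughout.
For the vertical component, v_y² = v_y0² + 2 g h = (52.611)² + 2×9.81×75.03 = 4240.0, so |v_y| = 65.115 m/s.
Impact speed = √(v_x² + v_y²) = √(922.64 + 4240.0) = 71.85 m/s.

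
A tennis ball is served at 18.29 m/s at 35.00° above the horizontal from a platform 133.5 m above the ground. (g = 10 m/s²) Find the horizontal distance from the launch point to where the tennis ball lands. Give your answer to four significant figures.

Components: v_x = 18.29 cos 35.00° = 14.982 m/s, v_y = 18.29 sin 35.00° = 10.491 m/s.
Vertical: 0 = 133.5 + 10.491 t − ½(10) t² ⇒ 5.000 t² − 10.491 t − 133.5 = 0.
t = [10.491 + √(110.06 + 2670.0)] / 10.00 = 6.3217 s.
Horizontal: R = v_x · t = 14.982 × 6.3217 = 94.71 m.

94.71 m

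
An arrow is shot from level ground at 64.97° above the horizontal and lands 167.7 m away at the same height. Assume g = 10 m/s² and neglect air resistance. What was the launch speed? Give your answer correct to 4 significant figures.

46.77 m/s

On level ground, R = v₀² sin(2θ) / g, so v₀ = √(R g / sin 2θ).
sin(2 × 64.97°) = 0.7667.
v₀ = √(167.7 × 10 / 0.7667) = √2187.3 = 46.77 m/s.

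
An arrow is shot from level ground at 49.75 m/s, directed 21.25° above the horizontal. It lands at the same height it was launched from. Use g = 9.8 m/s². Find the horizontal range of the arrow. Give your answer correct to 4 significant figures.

For level ground, R = v₀² sin(2θ) / g.
sin(2 × 21.25°) = sin 42.500° = 0.6756.
R = (49.75)² × 0.6756 / 9.8 = 170.6 m.

170.6 m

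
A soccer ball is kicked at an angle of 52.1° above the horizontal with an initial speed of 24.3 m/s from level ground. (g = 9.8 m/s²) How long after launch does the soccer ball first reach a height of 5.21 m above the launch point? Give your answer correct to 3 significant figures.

v_y0 = 24.3 sin 52.1° = 19.17 m/s.
Set y = v_y0 t − ½ g t² = 5.21: 4.900 t² − 19.17 t + 5.21 = 0.
t = [19.17 ± √(367.5 − 102.1)] / 9.8 = (19.17 ± 16.29) / 9.8, giving t = 0.294 s or t = 3.62 s.
The soccer ball is on the way up at the first time, so t = 0.294 s.

0.294 s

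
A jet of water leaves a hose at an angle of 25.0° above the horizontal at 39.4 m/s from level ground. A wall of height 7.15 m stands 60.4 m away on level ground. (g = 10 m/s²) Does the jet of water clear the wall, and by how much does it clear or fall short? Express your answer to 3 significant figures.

v_x = 39.4 cos 25.0° = 35.71 m/s; v_y0 = 39.4 sin 25.0° = 16.65 m/s.
Time to reach the wall: t = 60.4 / 35.71 = 1.691 s.
Height at that point: y = 16.65×1.691 − 5.000×1.691² = 13.86 m.
That is 13.86 − 7.15 = 6.71 m above the top of the wall, so the jet of water clears it.

Yes — it clears the wall by 6.71 m.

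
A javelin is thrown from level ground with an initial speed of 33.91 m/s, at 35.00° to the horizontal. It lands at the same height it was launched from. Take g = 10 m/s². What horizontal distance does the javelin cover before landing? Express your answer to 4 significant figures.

For level ground, R = v₀² sin(2θ) / g.
sin(2 × 35.00°) = sin 70.000° = 0.9397.
R = (33.91)² × 0.9397 / 10 = 108.1 m.

108.1 m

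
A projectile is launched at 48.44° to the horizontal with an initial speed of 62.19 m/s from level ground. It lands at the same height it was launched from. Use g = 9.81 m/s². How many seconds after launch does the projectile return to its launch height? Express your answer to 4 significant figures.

9.487 s

Vertical component: v_y = 62.19 sin 48.44° = 46.534 m/s.
For a projectile landing at launch height, time of flight is t = 2 v_y / g = 2 × 46.534 / 9.81 = 9.487 s.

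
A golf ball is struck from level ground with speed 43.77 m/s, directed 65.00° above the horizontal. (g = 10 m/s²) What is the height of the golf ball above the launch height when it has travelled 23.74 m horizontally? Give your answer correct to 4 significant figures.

42.68 m

v_x = 43.77 cos 65.00° = 18.498 m/s, v_y0 = 43.77 sin 65.00° = 39.669 m/s.
Time to reach x = 23.74 m: t = x / v_x = 23.74 / 18.498 = 1.2834 s.
y = v_y0 t − ½ g t² = 39.669×1.2834 − 5.000×1.2834² = 42.68 m.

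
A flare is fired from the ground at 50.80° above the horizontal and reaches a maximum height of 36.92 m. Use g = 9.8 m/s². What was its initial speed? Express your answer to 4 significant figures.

34.71 m/s

At maximum height v_y = 0, so (v₀ sin θ)² = 2 g H.
v₀ sin 50.80° = √(2 × 9.8 × 36.92) = 26.900 m/s.
v₀ = 26.900 / sin 50.80° = 26.900 / 0.7749 = 34.71 m/s.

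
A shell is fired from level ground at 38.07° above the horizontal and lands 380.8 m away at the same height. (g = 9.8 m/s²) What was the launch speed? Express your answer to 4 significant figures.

On level ground, R = v₀² sin(2θ) / g, so v₀ = √(R g / sin 2θ).
sin(2 × 38.07°) = 0.9709.
v₀ = √(380.8 × 9.8 / 0.9709) = √3843.7 = 62.00 m/s.

62.00 m/s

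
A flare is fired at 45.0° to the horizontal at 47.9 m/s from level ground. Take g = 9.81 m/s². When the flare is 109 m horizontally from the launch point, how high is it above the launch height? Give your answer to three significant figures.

v_x = 47.9 cos 45.0° = 33.87 m/s, v_y0 = 47.9 sin 45.0° = 33.87 m/s.
Time to reach x = 109 m: t = x / v_x = 109 / 33.87 = 3.218 s.
y = v_y0 t − ½ g t² = 33.87×3.218 − 4.905×3.218² = 58.2 m.

58.2 m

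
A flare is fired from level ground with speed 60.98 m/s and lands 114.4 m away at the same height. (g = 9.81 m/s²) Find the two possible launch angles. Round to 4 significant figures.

Level-ground range: R = v₀² sin(2θ)/g ⇒ sin 2θ = R g / v₀² = 114.4×9.81/60.98² = 0.3018.
2θ = arcsin(0.3018) = 17.566° or 180° − 17.566° = 162.434°.
So θ = 8.783° or θ = 81.22°.

8.783° and 81.22°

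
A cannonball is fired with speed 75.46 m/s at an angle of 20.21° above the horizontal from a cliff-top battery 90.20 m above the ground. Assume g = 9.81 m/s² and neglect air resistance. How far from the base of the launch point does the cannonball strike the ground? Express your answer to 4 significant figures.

Components: v_x = 75.46 cos 20.21° = 70.814 m/s, v_y = 75.46 sin 20.21° = 26.069 m/s.
Vertical: 0 = 90.20 + 26.069 t − ½(9.81) t² ⇒ 4.905 t² − 26.069 t − 90.20 = 0.
t = [26.069 + √(679.59 + 1769.7)] / 9.810 = 7.7023 s.
Horizontal: R = v_x · t = 70.814 × 7.7023 = 545.4 m.

545.4 m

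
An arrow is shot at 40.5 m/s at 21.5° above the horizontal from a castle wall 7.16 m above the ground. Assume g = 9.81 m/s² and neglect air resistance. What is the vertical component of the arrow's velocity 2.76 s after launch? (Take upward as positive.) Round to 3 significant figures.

Initial vertical component: v_y0 = 40.5 sin 21.5° = 14.84 m/s.
v_y(t) = v_y0 − g t = 14.84 − 9.81 × 2.76 = -12.2 m/s.

-12.2 m/s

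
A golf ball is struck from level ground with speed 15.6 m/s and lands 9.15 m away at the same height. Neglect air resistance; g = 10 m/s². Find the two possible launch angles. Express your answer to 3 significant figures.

Level-ground range: R = v₀² sin(2θ)/g ⇒ sin 2θ = R g / v₀² = 9.15×10/15.6² = 0.3760.
2θ = arcsin(0.3760) = 22.09° or 180° − 22.09° = 157.91°.
So θ = 11.0° or θ = 79.0°.

11.0° and 79.0°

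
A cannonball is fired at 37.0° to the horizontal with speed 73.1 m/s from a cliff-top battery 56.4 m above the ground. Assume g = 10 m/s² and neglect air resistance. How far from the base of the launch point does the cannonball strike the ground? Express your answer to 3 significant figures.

580 m

Components: v_x = 73.1 cos 37.0° = 58.38 m/s, v_y = 73.1 sin 37.0° = 43.99 m/s.
Vertical: 0 = 56.4 + 43.99 t − ½(10) t² ⇒ 5.000 t² − 43.99 t − 56.4 = 0.
t = [43.99 + √(1935 + 1128)] / 10.00 = 9.933 s.
Horizontal: R = v_x · t = 58.38 × 9.933 = 580 m.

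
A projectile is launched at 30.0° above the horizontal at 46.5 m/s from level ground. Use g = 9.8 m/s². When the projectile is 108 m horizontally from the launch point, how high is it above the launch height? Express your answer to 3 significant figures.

27.1 m

v_x = 46.5 cos 30.0° = 40.27 m/s, v_y0 = 46.5 sin 30.0° = 23.25 m/s.
Time to reach x = 108 m: t = x / v_x = 108 / 40.27 = 2.682 s.
y = v_y0 t − ½ g t² = 23.25×2.682 − 4.900×2.682² = 27.1 m.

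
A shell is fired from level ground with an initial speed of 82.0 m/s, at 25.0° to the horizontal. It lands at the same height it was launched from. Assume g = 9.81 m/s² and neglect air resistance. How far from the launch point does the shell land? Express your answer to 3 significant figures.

Components: v_x = 82.0 cos 25.0° = 74.32 m/s, v_y = 82.0 sin 25.0° = 34.65 m/s.
Time of flight (same landing height): t = 2 v_y / g = 2 × 34.65 / 9.81 = 7.064 s.
Range: R = v_x · t = 74.32 × 7.064 = 525 m.

525 m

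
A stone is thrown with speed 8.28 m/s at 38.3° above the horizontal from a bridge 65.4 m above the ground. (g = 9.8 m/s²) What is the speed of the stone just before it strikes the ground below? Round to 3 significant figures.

36.7 m/s

v_x = 8.28 cos 38.3° = 6.498 m/s is unchanged throughout.
For the vertical component, v_y² = v_y0² + 2 g h = (5.132)² + 2×9.8×65.4 = 1308, so |v_y| = 36.17 m/s.
Impact speed = √(v_x² + v_y²) = √(42.22 + 1308) = 36.7 m/s.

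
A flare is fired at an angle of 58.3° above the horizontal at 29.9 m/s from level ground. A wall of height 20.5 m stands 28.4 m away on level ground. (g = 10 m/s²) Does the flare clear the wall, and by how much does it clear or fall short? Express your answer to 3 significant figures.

Yes — it clears the wall by 9.15 m.

v_x = 29.9 cos 58.3° = 15.71 m/s; v_y0 = 29.9 sin 58.3° = 25.44 m/s.
Time to reach the wall: t = 28.4 / 15.71 = 1.808 s.
Height at that point: y = 25.44×1.808 − 5.000×1.808² = 29.65 m.
That is 29.65 − 20.5 = 9.15 m above the top of the wall, so the flare clears it.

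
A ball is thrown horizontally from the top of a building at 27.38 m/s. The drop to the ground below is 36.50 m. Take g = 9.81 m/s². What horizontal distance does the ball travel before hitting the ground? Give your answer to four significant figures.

Initial vertical velocity is zero, so the fall time comes from h = ½ g t²: t = √(2 × 36.50 / 9.81) = 2.7279 s.
Horizontal motion is uniform at 27.38 m/s, so x = 27.38 × 2.7279 = 74.69 m.

74.69 m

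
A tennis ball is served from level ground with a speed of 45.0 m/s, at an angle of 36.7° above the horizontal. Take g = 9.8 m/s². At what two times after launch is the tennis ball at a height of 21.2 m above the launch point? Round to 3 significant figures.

v_y0 = 45.0 sin 36.7° = 26.89 m/s.
Set y = v_y0 t − ½ g t² = 21.2: 4.900 t² − 26.89 t + 21.2 = 0.
t = [26.89 ± √(723.1 − 415.5)] / 9.8 = (26.89 ± 17.54) / 9.8, giving t = 0.954 s or t = 4.53 s.
So the tennis ball is at 21.2 m at t = 0.954 s (rising) and t = 4.53 s (falling).

0.954 s and 4.53 s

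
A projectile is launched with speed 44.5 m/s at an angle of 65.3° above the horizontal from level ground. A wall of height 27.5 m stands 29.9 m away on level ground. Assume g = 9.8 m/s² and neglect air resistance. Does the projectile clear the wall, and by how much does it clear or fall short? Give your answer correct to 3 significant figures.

Yes — it clears the wall by 24.8 m.

v_x = 44.5 cos 65.3° = 18.60 m/s; v_y0 = 44.5 sin 65.3° = 40.43 m/s.
Time to reach the wall: t = 29.9 / 18.60 = 1.608 s.
Height at that point: y = 40.43×1.608 − 4.900×1.608² = 52.34 m.
That is 52.34 − 27.5 = 24.8 m above the top of the wall, so the projectile clears it.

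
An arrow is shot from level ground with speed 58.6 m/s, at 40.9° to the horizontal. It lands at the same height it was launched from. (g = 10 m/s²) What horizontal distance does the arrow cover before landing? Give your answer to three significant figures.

Components: v_x = 58.6 cos 40.9° = 44.29 m/s, v_y = 58.6 sin 40.9° = 38.37 m/s.
Time of flight (same landing height): t = 2 v_y / g = 2 × 38.37 / 10 = 7.674 s.
Range: R = v_x · t = 44.29 × 7.674 = 340 m.

340 m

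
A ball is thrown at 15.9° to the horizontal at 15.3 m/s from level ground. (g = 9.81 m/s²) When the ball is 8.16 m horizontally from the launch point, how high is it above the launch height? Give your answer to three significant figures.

v_x = 15.3 cos 15.9° = 14.71 m/s, v_y0 = 15.3 sin 15.9° = 4.192 m/s.
Time to reach x = 8.16 m: t = x / v_x = 8.16 / 14.71 = 0.5547 s.
y = v_y0 t − ½ g t² = 4.192×0.5547 − 4.905×0.5547² = 0.816 m.

0.816 m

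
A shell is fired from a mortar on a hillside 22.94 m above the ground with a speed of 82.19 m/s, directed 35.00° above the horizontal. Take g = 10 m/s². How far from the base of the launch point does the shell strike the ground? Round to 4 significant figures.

666.0 m

Components: v_x = 82.19 cos 35.00° = 67.326 m/s, v_y = 82.19 sin 35.00° = 47.142 m/s.
Vertical: 0 = 22.94 + 47.142 t − ½(10) t² ⇒ 5.000 t² − 47.142 t − 22.94 = 0.
t = [47.142 + √(2222.4 + 458.80)] / 10.00 = 9.8922 s.
Horizontal: R = v_x · t = 67.326 × 9.8922 = 666.0 m.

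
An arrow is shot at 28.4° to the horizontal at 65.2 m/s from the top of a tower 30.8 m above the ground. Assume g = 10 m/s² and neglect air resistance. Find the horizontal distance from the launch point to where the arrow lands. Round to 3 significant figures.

406 m

Components: v_x = 65.2 cos 28.4° = 57.35 m/s, v_y = 65.2 sin 28.4° = 31.01 m/s.
Vertical: 0 = 30.8 + 31.01 t − ½(10) t² ⇒ 5.000 t² − 31.01 t − 30.8 = 0.
t = [31.01 + √(961.6 + 616.0)] / 10.00 = 7.073 s.
Horizontal: R = v_x · t = 57.35 × 7.073 = 406 m.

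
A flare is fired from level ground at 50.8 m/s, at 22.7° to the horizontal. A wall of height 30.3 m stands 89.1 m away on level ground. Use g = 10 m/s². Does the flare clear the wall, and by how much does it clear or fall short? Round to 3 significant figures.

No — it falls 11.1 m short of clearing the wall.

v_x = 50.8 cos 22.7° = 46.86 m/s; v_y0 = 50.8 sin 22.7° = 19.60 m/s.
Time to reach the wall: t = 89.1 / 46.86 = 1.901 s.
Height at that point: y = 19.60×1.901 − 5.000×1.901² = 19.19 m.
That is 30.3 − 19.19 = 11.1 m below the top of the wall, so the flare does not clear it.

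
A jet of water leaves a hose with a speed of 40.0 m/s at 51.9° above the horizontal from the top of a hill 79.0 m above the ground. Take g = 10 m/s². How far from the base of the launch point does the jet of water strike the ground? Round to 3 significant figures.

Components: v_x = 40.0 cos 51.9° = 24.68 m/s, v_y = 40.0 sin 51.9° = 31.48 m/s.
Vertical: 0 = 79.0 + 31.48 t − ½(10) t² ⇒ 5.000 t² − 31.48 t − 79.0 = 0.
t = [31.48 + √(991.0 + 1580)] / 10.00 = 8.219 s.
Horizontal: R = v_x · t = 24.68 × 8.219 = 203 m.

203 m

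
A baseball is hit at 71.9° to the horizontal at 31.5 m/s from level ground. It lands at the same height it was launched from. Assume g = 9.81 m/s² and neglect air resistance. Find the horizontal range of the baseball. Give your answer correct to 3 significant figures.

59.7 m

For level ground, R = v₀² sin(2θ) / g.
sin(2 × 71.9°) = sin 143.8° = 0.5906.
R = (31.5)² × 0.5906 / 9.81 = 59.7 m.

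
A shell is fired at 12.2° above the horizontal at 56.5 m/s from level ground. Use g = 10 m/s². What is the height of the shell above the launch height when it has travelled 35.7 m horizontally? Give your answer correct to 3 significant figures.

v_x = 56.5 cos 12.2° = 55.22 m/s, v_y0 = 56.5 sin 12.2° = 11.94 m/s.
Time to reach x = 35.7 m: t = x / v_x = 35.7 / 55.22 = 0.6465 s.
y = v_y0 t − ½ g t² = 11.94×0.6465 − 5.000×0.6465² = 5.63 m.

5.63 m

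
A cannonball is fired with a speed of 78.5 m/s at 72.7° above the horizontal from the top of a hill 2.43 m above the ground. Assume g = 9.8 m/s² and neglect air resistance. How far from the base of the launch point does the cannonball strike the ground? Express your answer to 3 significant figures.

Components: v_x = 78.5 cos 72.7° = 23.34 m/s, v_y = 78.5 sin 72.7° = 74.95 m/s.
Vertical: 0 = 2.43 + 74.95 t − ½(9.8) t² ⇒ 4.900 t² − 74.95 t − 2.43 = 0.
t = [74.95 + √(5618 + 47.63)] / 9.800 = 15.33 s.
Horizontal: R = v_x · t = 23.34 × 15.33 = 358 m.

358 m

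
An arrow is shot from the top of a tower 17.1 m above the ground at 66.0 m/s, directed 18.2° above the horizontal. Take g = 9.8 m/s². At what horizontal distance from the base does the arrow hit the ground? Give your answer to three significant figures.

308 m

Components: v_x = 66.0 cos 18.2° = 62.70 m/s, v_y = 66.0 sin 18.2° = 20.61 m/s.
Vertical: 0 = 17.1 + 20.61 t − ½(9.8) t² ⇒ 4.900 t² − 20.61 t − 17.1 = 0.
t = [20.61 + √(424.8 + 335.2)] / 9.800 = 4.916 s.
Horizontal: R = v_x · t = 62.70 × 4.916 = 308 m.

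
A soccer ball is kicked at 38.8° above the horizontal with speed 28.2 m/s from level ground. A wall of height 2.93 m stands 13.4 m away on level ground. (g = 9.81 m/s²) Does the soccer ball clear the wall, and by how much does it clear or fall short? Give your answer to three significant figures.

v_x = 28.2 cos 38.8° = 21.98 m/s; v_y0 = 28.2 sin 38.8° = 17.67 m/s.
Time to reach the wall: t = 13.4 / 21.98 = 0.6096 s.
Height at that point: y = 17.67×0.6096 − 4.905×0.6096² = 8.949 m.
That is 8.949 − 2.93 = 6.02 m above the top of the wall, so the soccer ball clears it.

Yes — it clears the wall by 6.02 m.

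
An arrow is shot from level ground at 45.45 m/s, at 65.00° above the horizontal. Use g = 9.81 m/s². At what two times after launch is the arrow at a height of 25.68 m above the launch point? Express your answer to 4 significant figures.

v_y0 = 45.45 sin 65.00° = 41.192 m/s.
Set y = v_y0 t − ½ g t² = 25.68: 4.905 t² − 41.192 t + 25.68 = 0.
t = [41.192 ± √(1696.8 − 503.84)] / 9.81 = (41.192 ± 34.539) / 9.81, giving t = 0.6782 s or t = 7.720 s.
So the arrow is at 25.68 m at t = 0.6782 s (rising) and t = 7.720 s (falling).

0.6782 s and 7.720 s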